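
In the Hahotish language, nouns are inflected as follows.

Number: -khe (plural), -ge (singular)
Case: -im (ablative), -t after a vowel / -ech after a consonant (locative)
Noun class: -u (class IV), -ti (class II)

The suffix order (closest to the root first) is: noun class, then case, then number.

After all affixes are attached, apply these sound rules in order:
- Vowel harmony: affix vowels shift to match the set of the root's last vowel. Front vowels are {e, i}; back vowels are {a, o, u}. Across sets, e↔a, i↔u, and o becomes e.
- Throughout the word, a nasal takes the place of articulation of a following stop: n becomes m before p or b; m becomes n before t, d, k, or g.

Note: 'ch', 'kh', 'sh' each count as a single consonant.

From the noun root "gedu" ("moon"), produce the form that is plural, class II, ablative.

gedutuumkha

Attach noun class class II -ti → geduti.
Attach case ablative -im → gedutiim.
Attach number plural -khe → gedutiimkhe.
Apply vowel harmony: gedutiimkhe → gedutuumkha.
Nasal assimilation: no change.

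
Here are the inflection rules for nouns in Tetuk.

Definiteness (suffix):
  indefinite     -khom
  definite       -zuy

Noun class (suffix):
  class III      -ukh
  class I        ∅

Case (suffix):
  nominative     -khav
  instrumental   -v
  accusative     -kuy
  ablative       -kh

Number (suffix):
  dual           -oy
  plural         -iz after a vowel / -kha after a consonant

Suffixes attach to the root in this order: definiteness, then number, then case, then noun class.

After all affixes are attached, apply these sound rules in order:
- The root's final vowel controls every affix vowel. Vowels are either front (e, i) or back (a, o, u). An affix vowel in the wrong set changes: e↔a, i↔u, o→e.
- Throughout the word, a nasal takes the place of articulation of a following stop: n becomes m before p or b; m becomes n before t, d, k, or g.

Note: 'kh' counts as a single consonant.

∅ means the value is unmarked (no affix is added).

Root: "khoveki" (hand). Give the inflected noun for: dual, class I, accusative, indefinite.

Attach definiteness indefinite -khom → khovekikhom.
Attach number dual -oy → khovekikhomoy.
Attach case accusative -kuy → khovekikhomoykuy.
noun class = class I: zero marking, form stays khovekikhomoykuy.
Apply vowel harmony: khovekikhomoykuy → khovekikhemeykiy.
Nasal assimilation: no change.

khovekikhemeykiy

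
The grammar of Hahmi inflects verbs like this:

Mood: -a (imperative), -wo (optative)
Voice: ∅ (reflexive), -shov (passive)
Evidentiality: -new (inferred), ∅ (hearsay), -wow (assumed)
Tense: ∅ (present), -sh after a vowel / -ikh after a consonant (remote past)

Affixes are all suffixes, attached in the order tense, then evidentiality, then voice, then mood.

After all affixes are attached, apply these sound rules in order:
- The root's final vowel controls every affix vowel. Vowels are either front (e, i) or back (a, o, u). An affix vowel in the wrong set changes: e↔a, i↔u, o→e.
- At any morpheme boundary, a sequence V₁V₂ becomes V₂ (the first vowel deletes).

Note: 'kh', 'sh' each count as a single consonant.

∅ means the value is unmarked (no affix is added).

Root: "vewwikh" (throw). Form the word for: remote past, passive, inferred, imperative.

Attach tense remote past -ikh (after consonant 'kh') → vewwikhikh.
Attach evidentiality inferred -new → vewwikhikhnew.
Attach voice passive -shov → vewwikhikhnewshov.
Attach mood imperative -a → vewwikhikhnewshova.
Apply vowel harmony: vewwikhikhnewshova → vewwikhikhnewsheve.
Vowel deletion: no change.

vewwikhikhnewsheve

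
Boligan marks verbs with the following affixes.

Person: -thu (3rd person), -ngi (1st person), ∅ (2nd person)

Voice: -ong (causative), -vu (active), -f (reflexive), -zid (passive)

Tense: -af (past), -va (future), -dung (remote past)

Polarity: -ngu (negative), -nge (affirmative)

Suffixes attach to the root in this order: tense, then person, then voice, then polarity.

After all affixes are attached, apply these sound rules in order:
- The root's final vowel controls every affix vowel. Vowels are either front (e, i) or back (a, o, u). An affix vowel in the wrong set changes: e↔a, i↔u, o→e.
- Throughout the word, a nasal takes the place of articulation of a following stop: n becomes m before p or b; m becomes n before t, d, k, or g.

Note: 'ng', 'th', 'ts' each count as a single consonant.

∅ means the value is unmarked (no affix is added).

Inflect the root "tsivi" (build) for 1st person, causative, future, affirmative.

tsivivengiengnge

Attach tense future -va → tsiviva.
Attach person 1st person -ngi → tsivivangi.
Attach voice causative -ong → tsivivangiong.
Attach polarity affirmative -nge → tsivivangiongnge.
Apply vowel harmony: tsivivangiongnge → tsivivengiengnge.
Nasal assimilation: no change.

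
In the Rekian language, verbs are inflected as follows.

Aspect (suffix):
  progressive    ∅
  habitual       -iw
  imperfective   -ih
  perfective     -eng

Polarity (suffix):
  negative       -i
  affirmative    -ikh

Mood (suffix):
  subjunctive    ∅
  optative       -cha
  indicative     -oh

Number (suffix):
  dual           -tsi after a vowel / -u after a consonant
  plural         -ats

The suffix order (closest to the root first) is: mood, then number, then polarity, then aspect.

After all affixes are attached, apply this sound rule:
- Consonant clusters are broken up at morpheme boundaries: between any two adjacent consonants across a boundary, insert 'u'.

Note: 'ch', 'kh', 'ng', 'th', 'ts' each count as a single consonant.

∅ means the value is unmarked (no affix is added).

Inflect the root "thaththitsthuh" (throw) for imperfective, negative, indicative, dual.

thaththitsthuhohuiih

Attach mood indicative -oh → thaththitsthuhoh.
Attach number dual -u (after consonant 'h') → thaththitsthuhohu.
Attach polarity negative -i → thaththitsthuhohui.
Attach aspect imperfective -ih → thaththitsthuhohuiih.
Epenthesis: no change.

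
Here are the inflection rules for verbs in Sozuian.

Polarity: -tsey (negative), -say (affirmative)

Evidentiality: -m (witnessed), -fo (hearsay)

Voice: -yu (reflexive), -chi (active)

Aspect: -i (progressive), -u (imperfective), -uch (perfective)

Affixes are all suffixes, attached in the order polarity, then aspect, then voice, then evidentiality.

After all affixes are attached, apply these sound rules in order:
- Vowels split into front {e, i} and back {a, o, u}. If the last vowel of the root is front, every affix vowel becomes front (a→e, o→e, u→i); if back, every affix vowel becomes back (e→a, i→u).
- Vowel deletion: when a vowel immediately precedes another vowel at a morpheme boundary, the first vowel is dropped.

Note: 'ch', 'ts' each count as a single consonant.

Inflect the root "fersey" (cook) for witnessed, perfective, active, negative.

Attach polarity negative -tsey → ferseytsey.
Attach aspect perfective -uch → ferseytseyuch.
Attach voice active -chi → ferseytseyuchchi.
Attach evidentiality witnessed -m → ferseytseyuchchim.
Apply vowel harmony: ferseytseyuchchim → ferseytseyichchim.
Vowel deletion: no change.

ferseytseyichchim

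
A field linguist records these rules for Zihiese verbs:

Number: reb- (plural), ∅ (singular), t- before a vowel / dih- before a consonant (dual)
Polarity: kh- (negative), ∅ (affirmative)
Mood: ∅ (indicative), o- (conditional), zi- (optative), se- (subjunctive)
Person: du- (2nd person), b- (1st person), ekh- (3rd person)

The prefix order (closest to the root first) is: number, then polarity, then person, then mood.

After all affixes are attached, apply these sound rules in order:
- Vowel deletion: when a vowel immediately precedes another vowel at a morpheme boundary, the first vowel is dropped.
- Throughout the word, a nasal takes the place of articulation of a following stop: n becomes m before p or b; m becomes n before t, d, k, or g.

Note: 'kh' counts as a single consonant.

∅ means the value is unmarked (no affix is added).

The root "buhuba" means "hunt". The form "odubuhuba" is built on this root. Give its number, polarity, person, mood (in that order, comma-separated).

Segment: o-du-buhuba.
number: ∅ → singular.
polarity: ∅ → affirmative.
person: du- → 2nd person.
mood: o- → conditional.

singular, affirmative, 2nd person, conditional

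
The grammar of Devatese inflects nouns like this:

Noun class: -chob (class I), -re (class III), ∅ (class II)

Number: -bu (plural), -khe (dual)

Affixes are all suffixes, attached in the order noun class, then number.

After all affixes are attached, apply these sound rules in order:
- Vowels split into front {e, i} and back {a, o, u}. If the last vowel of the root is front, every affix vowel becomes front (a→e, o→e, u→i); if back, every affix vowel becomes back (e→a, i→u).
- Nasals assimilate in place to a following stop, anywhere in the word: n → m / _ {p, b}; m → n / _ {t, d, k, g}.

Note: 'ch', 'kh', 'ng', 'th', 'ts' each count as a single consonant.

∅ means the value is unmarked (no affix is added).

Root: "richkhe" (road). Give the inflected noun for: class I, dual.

richkhechebkhe

Attach noun class class I -chob → richkhechob.
Attach number dual -khe → richkhechobkhe.
Apply vowel harmony: richkhechobkhe → richkhechebkhe.
Nasal assimilation: no change.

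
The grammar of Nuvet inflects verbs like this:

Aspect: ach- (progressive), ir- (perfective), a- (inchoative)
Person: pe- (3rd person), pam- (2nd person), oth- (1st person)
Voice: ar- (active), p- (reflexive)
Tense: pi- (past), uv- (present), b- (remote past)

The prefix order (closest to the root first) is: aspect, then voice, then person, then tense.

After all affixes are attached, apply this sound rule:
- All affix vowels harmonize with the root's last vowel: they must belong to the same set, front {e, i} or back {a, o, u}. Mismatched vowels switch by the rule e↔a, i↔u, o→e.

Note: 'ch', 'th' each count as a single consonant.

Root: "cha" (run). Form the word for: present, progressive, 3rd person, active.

Attach aspect progressive ach- → achcha.
Attach voice active ar- → arachcha.
Attach person 3rd person pe- → pearachcha.
Attach tense present uv- → uvpearachcha.
Apply vowel harmony: uvpearachcha → uvpaarachcha.

uvpaarachcha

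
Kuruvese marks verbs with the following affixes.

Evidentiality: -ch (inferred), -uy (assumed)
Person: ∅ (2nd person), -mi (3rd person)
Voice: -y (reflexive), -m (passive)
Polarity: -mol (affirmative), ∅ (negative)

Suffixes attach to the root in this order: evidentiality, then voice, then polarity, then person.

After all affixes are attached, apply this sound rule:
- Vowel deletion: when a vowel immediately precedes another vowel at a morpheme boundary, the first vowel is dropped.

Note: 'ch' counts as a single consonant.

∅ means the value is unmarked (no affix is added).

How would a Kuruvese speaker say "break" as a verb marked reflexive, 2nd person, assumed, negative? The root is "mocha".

Attach evidentiality assumed -uy → mochauy.
Attach voice reflexive -y → mochauyy.
polarity = negative: zero marking, form stays mochauyy.
person = 2nd person: zero marking, form stays mochauyy.
Apply vowel deletion: mochauyy → mochuyy.

mochuyy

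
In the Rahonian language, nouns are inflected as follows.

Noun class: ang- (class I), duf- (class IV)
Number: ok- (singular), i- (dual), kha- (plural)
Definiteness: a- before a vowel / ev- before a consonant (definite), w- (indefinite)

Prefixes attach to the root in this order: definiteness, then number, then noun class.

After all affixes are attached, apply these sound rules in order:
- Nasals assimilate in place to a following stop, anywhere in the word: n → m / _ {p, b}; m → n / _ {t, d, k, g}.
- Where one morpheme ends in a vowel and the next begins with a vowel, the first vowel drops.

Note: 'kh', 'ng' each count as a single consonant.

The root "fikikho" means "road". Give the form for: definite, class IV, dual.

dufevfikikho

Attach definiteness definite ev- (before consonant 'f') → evfikikho.
Attach number dual i- → ievfikikho.
Attach noun class class IV duf- → dufievfikikho.
Nasal assimilation: no change.
Apply vowel deletion: dufievfikikho → dufevfikikho.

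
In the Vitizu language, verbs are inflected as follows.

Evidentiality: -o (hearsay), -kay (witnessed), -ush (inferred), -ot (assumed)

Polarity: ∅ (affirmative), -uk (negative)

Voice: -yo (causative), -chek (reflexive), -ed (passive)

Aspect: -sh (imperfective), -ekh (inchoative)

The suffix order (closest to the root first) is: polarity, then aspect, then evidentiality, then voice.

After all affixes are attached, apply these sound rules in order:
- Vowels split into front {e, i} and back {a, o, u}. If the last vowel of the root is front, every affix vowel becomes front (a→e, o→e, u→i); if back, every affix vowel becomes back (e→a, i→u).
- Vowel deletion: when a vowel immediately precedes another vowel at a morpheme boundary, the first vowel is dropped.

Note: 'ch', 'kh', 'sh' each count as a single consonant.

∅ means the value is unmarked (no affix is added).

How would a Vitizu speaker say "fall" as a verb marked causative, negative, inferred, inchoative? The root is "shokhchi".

Attach polarity negative -uk → shokhchiuk.
Attach aspect inchoative -ekh → shokhchiukekh.
Attach evidentiality inferred -ush → shokhchiukekhush.
Attach voice causative -yo → shokhchiukekhushyo.
Apply vowel harmony: shokhchiukekhushyo → shokhchiikekhishye.
Apply vowel deletion: shokhchiikekhishye → shokhchikekhishye.

shokhchikekhishye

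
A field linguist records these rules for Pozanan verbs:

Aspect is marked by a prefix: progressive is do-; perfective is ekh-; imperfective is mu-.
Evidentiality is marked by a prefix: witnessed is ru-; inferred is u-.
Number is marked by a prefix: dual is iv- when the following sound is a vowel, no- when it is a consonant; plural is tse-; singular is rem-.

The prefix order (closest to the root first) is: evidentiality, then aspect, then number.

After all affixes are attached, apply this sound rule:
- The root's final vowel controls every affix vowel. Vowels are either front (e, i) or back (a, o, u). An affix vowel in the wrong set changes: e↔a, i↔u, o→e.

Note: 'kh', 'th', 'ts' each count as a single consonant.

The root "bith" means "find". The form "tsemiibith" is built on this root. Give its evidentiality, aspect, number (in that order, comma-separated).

inferred, imperfective, plural

Segment: tse-mu-u-bith.
evidentiality: u- → inferred.
aspect: mu- → imperfective.
number: tse- → plural.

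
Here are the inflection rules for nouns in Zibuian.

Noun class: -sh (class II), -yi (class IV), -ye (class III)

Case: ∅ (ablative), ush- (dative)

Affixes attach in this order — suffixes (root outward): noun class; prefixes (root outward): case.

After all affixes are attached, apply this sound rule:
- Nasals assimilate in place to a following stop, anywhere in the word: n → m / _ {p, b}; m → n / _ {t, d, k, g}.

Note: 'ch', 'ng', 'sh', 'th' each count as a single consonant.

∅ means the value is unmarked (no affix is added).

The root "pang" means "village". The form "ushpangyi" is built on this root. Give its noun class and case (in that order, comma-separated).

Segment: ush-pang-yi.
noun class: -yi → class IV.
case: ush- → dative.

class IV, dative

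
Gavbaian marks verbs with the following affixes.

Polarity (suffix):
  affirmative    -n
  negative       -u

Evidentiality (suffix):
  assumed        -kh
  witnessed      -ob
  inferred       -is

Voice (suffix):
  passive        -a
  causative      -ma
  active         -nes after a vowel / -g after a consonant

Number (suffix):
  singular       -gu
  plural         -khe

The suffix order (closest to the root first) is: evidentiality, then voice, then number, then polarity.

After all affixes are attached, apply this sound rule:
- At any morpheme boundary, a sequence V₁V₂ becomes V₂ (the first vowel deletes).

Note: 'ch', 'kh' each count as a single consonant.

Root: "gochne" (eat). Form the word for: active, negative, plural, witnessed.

Attach evidentiality witnessed -ob → gochneob.
Attach voice active -g (after consonant 'b') → gochneobg.
Attach number plural -khe → gochneobgkhe.
Attach polarity negative -u → gochneobgkheu.
Apply vowel deletion: gochneobgkheu → gochnobgkhu.

gochnobgkhu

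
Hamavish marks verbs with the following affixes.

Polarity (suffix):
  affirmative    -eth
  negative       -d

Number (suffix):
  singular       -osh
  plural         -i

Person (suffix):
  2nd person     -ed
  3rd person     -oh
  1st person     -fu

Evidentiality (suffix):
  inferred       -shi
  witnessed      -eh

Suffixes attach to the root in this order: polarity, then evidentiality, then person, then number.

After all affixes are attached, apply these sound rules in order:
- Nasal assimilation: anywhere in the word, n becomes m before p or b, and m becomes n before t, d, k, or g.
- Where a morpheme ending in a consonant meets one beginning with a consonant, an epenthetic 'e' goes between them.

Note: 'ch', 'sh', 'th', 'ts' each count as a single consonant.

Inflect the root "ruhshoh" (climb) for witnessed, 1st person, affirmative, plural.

Attach polarity affirmative -eth → ruhshoheth.
Attach evidentiality witnessed -eh → ruhshohetheh.
Attach person 1st person -fu → ruhshohethehfu.
Attach number plural -i → ruhshohethehfui.
Nasal assimilation: no change.
Apply epenthesis: ruhshohethehfui → ruhshohethehefui.

ruhshohethehefui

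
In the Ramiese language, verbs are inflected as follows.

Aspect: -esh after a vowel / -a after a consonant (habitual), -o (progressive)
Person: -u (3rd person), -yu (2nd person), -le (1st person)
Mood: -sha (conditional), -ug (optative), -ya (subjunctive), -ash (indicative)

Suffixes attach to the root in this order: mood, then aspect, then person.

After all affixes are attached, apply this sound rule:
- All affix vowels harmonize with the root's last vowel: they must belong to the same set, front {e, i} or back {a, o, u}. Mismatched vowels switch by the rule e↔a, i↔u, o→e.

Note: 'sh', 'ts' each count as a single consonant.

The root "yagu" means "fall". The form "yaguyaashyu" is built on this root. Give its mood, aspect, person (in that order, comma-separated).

Segment: yagu-ya-esh-yu.
mood: -ya → subjunctive.
aspect: -esh/a → habitual.
person: -yu → 2nd person.

subjunctive, habitual, 2nd person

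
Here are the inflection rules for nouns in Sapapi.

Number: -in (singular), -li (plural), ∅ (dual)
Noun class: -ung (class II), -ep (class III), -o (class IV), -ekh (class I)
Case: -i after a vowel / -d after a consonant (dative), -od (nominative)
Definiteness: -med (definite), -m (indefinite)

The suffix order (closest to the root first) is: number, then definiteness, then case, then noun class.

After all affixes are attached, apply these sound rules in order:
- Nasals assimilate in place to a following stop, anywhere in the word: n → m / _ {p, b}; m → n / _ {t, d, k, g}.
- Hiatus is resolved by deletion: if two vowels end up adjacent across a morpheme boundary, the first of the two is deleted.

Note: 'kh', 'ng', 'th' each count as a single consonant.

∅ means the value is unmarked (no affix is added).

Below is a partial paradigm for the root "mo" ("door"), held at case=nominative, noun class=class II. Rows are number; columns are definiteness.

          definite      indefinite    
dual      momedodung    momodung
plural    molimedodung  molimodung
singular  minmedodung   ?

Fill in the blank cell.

Attach number singular -in → moin.
Attach definiteness indefinite -m → moinm.
Attach case nominative -od → moinmod.
Attach noun class class II -ung → moinmodung.
Nasal assimilation: no change.
Apply vowel deletion: moinmodung → minmodung.

minmodung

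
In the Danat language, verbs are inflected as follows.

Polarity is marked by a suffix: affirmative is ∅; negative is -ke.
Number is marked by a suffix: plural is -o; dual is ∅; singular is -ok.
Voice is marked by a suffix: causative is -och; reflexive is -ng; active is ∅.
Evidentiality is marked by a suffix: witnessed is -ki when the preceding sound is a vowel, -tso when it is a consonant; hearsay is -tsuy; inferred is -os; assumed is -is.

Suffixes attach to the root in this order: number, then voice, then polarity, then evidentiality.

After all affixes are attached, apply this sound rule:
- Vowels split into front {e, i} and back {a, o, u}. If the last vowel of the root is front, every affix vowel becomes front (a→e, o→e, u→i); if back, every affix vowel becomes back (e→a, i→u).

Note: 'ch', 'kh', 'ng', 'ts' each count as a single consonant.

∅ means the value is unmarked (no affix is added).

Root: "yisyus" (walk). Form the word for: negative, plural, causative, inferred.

yisyusoochkaos

Attach number plural -o → yisyuso.
Attach voice causative -och → yisyusooch.
Attach polarity negative -ke → yisyusoochke.
Attach evidentiality inferred -os → yisyusoochkeos.
Apply vowel harmony: yisyusoochkeos → yisyusoochkaos.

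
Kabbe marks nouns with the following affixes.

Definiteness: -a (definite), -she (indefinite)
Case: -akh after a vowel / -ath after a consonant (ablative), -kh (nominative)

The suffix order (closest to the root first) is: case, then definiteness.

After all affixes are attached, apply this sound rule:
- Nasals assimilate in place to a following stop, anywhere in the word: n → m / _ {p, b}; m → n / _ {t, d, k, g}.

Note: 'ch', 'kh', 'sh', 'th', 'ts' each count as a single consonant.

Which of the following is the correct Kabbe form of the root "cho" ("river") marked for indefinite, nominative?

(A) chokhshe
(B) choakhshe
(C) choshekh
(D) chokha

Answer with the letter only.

Attach case nominative -kh → chokh.
Attach definiteness indefinite -she → chokhshe.
Nasal assimilation: no change.
So the correct form is chokhshe, option (A).
(D) chokha is wrong: it uses definite instead of indefinite for definiteness.
(B) choakhshe is wrong: it uses ablative instead of nominative for case.
(C) choshekh is wrong: it has the affixes in the wrong order.

A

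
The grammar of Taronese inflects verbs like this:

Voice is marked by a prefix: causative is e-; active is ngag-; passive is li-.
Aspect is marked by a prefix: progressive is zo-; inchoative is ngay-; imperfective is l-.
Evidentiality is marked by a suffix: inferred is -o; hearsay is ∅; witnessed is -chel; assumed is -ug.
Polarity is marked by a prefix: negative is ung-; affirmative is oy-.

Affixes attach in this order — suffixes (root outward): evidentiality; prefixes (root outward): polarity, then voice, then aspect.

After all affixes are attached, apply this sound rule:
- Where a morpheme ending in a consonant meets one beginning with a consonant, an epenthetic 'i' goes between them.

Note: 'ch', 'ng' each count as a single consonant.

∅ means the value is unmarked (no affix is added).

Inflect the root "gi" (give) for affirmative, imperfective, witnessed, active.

lingagoyigichel

Attach polarity affirmative oy- → oygi.
Attach evidentiality witnessed -chel → oygichel.
Attach voice active ngag- → ngagoygichel.
Attach aspect imperfective l- → lngagoygichel.
Apply epenthesis: lngagoygichel → lingagoyigichel.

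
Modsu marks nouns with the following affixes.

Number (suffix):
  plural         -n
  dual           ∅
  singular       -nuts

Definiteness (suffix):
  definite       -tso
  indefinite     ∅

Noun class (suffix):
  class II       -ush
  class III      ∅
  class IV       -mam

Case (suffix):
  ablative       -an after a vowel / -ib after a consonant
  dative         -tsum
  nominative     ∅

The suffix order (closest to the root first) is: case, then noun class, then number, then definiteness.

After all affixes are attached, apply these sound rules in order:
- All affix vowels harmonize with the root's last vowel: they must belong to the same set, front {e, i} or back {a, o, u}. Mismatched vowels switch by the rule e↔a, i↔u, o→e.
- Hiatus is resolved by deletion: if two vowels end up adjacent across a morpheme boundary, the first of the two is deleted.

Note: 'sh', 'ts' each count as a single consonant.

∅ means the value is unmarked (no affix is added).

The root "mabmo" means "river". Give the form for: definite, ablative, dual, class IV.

mabmanmamtso

Attach case ablative -an (after vowel 'o') → mabmoan.
Attach noun class class IV -mam → mabmoanmam.
number = dual: zero marking, form stays mabmoanmam.
Attach definiteness definite -tso → mabmoanmamtso.
Vowel harmony: no change.
Apply vowel deletion: mabmoanmamtso → mabmanmamtso.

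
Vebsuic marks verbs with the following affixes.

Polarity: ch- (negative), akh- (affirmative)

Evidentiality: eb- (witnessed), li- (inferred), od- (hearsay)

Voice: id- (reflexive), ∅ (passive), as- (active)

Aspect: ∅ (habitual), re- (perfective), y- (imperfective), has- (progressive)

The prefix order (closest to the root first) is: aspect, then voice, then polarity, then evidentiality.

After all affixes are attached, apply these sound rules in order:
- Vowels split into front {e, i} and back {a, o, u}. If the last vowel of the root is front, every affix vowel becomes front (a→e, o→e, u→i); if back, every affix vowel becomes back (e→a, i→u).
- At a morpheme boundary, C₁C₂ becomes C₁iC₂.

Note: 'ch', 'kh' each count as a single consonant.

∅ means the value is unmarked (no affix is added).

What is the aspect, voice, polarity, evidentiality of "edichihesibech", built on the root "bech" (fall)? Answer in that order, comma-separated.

Segment: od-ch-has-bech.
aspect: has- → progressive.
voice: ∅ → passive.
polarity: ch- → negative.
evidentiality: od- → hearsay.

progressive, passive, negative, hearsay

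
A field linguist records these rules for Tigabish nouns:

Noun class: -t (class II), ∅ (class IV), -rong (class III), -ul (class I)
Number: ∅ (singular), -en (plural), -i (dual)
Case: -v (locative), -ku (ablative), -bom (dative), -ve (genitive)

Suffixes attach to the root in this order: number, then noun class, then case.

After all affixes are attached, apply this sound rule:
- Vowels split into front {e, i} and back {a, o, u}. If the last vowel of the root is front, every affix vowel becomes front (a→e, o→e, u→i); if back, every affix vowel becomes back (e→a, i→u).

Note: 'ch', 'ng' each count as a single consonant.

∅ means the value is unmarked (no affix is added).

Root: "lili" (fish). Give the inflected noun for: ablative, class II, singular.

number = singular: zero marking, form stays lili.
Attach noun class class II -t → lilit.
Attach case ablative -ku → lilitku.
Apply vowel harmony: lilitku → lilitki.

lilitki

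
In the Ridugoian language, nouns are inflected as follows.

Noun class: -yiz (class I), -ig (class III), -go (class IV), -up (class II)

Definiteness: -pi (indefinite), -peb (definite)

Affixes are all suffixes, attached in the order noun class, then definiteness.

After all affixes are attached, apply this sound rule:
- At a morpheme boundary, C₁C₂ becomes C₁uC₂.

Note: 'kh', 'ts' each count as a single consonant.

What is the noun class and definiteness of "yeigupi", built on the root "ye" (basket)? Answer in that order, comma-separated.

class III, indefinite

Segment: ye-ig-pi.
noun class: -ig → class III.
definiteness: -pi → indefinite.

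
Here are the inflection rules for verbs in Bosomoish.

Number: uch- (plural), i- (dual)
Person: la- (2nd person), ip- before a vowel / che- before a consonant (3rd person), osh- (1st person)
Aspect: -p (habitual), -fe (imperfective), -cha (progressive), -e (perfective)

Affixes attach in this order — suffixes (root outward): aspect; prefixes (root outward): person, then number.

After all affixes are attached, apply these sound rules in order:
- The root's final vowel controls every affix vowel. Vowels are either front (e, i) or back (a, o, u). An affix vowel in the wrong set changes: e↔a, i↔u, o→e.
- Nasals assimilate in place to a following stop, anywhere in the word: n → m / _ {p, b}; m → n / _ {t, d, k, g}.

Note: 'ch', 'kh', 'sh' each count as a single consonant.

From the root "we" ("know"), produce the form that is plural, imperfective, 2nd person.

Attach person 2nd person la- → lawe.
Attach aspect imperfective -fe → lawefe.
Attach number plural uch- → uchlawefe.
Apply vowel harmony: uchlawefe → ichlewefe.
Nasal assimilation: no change.

ichlewefe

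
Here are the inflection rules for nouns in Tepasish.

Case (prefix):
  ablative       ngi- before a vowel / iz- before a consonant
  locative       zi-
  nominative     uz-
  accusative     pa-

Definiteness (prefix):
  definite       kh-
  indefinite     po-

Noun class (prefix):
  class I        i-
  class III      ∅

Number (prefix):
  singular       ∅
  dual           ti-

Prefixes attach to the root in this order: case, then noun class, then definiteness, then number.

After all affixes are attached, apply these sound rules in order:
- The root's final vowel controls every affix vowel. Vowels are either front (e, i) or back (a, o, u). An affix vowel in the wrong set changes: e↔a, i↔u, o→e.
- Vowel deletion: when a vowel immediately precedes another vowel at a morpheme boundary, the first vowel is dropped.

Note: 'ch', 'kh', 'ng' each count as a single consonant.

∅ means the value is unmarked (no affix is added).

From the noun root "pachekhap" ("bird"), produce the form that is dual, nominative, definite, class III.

Attach case nominative uz- → uzpachekhap.
noun class = class III: zero marking, form stays uzpachekhap.
Attach definiteness definite kh- → khuzpachekhap.
Attach number dual ti- → tikhuzpachekhap.
Apply vowel harmony: tikhuzpachekhap → tukhuzpachekhap.
Vowel deletion: no change.

tukhuzpachekhap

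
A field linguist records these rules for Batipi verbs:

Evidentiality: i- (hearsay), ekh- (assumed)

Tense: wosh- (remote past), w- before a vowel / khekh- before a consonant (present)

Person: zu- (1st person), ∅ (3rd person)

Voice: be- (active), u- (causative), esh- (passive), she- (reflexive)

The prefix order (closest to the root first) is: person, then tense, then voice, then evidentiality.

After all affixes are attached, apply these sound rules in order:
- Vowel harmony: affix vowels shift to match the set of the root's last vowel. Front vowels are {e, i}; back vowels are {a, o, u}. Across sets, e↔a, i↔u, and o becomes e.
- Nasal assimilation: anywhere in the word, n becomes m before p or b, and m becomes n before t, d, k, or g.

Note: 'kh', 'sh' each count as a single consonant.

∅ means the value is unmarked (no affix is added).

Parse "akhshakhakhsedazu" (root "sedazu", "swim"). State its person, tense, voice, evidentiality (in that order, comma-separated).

3rd person, present, reflexive, assumed

Segment: ekh-she-khekh-sedazu.
person: ∅ → 3rd person.
tense: w/khekh- → present.
voice: she- → reflexive.
evidentiality: ekh- → assumed.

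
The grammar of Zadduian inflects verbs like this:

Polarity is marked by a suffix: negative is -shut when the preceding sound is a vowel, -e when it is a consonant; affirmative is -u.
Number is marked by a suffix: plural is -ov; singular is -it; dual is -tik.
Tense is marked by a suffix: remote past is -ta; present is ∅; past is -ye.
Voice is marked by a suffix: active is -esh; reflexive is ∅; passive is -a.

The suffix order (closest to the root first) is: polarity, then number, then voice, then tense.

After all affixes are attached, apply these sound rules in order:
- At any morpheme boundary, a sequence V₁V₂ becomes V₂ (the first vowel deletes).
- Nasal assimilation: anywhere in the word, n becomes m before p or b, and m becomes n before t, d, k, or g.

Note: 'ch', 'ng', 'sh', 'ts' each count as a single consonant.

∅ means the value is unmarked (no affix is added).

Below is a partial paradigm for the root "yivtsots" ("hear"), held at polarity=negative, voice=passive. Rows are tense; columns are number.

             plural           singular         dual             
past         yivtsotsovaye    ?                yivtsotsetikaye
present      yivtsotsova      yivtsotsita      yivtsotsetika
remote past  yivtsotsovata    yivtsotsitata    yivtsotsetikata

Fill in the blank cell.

yivtsotsitaye

Attach polarity negative -e (after consonant 'ts') → yivtsotse.
Attach number singular -it → yivtsotseit.
Attach voice passive -a → yivtsotseita.
Attach tense past -ye → yivtsotseitaye.
Apply vowel deletion: yivtsotseitaye → yivtsotsitaye.
Nasal assimilation: no change.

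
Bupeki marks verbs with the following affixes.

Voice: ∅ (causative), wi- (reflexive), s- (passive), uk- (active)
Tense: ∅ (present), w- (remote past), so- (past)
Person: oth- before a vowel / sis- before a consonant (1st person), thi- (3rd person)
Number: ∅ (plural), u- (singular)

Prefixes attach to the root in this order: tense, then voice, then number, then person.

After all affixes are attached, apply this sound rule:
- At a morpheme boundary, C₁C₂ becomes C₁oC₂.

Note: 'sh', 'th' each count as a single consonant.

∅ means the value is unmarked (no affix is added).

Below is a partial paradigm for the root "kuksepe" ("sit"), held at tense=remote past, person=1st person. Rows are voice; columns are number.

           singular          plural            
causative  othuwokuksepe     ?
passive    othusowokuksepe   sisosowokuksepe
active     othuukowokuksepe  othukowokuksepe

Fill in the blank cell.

sisowokuksepe

Attach tense remote past w- → wkuksepe.
voice = causative: zero marking, form stays wkuksepe.
number = plural: zero marking, form stays wkuksepe.
Attach person 1st person sis- (before consonant 'w') → siswkuksepe.
Apply epenthesis: siswkuksepe → sisowokuksepe.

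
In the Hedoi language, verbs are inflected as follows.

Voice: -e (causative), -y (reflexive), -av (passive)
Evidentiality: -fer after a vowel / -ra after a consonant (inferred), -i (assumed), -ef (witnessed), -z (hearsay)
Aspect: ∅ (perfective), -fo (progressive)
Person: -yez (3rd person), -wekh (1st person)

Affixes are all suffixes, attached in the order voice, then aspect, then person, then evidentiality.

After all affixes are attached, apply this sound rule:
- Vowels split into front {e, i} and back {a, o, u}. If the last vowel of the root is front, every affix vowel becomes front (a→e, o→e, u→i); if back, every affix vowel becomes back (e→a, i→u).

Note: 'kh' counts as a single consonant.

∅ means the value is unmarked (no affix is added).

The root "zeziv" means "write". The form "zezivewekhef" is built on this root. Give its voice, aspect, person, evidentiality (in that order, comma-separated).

Segment: zeziv-e-wekh-ef.
voice: -e → causative.
aspect: ∅ → perfective.
person: -wekh → 1st person.
evidentiality: -ef → witnessed.

causative, perfective, 1st person, witnessed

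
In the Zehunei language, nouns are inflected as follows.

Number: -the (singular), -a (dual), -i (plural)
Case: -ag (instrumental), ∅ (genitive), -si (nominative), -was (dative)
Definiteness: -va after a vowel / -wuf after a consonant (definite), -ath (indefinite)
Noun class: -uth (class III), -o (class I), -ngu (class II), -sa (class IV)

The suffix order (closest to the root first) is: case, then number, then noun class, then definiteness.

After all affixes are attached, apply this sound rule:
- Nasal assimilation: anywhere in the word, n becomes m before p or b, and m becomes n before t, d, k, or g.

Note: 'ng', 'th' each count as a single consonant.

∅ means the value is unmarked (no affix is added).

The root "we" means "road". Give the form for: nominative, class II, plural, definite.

Attach case nominative -si → wesi.
Attach number plural -i → wesii.
Attach noun class class II -ngu → wesiingu.
Attach definiteness definite -va (after vowel 'u') → wesiinguva.
Nasal assimilation: no change.

wesiinguva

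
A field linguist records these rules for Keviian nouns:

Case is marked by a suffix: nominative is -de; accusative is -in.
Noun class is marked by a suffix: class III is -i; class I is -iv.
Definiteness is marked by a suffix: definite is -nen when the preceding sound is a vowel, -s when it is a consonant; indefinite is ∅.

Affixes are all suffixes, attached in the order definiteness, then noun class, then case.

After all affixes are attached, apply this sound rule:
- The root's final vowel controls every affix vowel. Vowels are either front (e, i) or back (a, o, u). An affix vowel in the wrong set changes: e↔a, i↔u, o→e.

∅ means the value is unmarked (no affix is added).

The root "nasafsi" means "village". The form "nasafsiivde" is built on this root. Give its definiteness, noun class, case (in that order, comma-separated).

indefinite, class I, nominative

Segment: nasafsi-iv-de.
definiteness: ∅ → indefinite.
noun class: -iv → class I.
case: -de → nominative.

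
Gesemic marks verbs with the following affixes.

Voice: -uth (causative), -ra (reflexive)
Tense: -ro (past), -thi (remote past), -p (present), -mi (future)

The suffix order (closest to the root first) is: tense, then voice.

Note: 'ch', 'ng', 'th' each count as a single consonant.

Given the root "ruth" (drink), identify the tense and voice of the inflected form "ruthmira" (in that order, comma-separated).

future, reflexive

Segment: ruth-mi-ra.
tense: -mi → future.
voice: -ra → reflexive.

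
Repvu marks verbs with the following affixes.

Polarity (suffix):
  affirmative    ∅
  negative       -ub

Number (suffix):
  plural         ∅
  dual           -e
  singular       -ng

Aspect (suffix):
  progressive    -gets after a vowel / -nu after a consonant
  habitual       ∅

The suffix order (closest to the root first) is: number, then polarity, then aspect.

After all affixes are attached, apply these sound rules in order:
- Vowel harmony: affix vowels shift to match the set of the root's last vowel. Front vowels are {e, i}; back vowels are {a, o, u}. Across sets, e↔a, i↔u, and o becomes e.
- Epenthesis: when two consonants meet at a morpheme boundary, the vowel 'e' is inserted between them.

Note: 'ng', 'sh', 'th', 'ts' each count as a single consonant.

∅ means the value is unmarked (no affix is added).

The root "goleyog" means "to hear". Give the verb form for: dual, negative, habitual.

Attach number dual -e → goleyoge.
Attach polarity negative -ub → goleyogeub.
aspect = habitual: zero marking, form stays goleyogeub.
Apply vowel harmony: goleyogeub → goleyogaub.
Epenthesis: no change.

goleyogaub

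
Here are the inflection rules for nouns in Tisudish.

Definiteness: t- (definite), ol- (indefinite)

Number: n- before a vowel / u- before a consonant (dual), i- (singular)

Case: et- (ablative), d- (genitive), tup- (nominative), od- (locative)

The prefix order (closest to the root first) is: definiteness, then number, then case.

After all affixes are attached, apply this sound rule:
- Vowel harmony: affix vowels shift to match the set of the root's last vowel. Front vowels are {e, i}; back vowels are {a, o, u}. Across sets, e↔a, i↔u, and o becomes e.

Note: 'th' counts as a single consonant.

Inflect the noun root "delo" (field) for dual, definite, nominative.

tuputdelo

Attach definiteness definite t- → tdelo.
Attach number dual u- (before consonant 't') → utdelo.
Attach case nominative tup- → tuputdelo.
Vowel harmony: no change.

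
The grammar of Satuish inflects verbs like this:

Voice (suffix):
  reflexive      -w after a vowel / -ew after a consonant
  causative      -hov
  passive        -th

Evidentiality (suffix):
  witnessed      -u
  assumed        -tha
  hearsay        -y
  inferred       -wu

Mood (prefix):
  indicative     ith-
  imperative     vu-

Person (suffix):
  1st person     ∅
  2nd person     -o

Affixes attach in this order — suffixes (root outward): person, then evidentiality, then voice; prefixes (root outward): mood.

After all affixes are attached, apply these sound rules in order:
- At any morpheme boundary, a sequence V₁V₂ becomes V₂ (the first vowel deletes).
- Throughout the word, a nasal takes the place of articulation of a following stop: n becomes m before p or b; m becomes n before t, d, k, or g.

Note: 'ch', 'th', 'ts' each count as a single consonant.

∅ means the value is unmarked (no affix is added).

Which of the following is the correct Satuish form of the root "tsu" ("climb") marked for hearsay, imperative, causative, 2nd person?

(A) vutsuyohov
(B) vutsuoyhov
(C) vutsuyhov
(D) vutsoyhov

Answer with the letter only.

D

Attach mood imperative vu- → vutsu.
Attach person 2nd person -o → vutsuo.
Attach evidentiality hearsay -y → vutsuoy.
Attach voice causative -hov → vutsuoyhov.
Apply vowel deletion: vutsuoyhov → vutsoyhov.
Nasal assimilation: no change.
So the correct form is vutsoyhov, option (D).
(A) vutsuyohov is wrong: it has the affixes in the wrong order.
(B) vutsuoyhov is wrong: it fails to apply the sound rule(s).
(C) vutsuyhov is wrong: it uses 1st person instead of 2nd person for person.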